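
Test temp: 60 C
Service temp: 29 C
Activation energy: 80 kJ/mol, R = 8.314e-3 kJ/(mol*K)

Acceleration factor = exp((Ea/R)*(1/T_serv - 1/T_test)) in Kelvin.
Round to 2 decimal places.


AF = exp((80/0.008314)*(1/302.15 - 1/333.15))
= 19.36

19.36


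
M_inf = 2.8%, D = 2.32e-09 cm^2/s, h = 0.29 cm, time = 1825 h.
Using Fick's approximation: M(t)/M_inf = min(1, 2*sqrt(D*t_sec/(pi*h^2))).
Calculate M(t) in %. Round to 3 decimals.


t = 6570000 s
ratio = min(1, 2*sqrt(2.32e-09*6570000/(pi*0.0841)))
= 0.480379
M(t) = 2.8 * 0.480379 = 1.345%

1.345


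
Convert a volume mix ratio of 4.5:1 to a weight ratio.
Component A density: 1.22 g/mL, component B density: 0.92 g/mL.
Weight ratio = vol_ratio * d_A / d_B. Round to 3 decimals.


= 4.5 * 1.22 / 0.92 = 5.967

5.967


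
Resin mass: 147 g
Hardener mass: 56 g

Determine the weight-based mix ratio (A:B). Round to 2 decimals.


Ratio = 147 / 56 = 2.63

2.63


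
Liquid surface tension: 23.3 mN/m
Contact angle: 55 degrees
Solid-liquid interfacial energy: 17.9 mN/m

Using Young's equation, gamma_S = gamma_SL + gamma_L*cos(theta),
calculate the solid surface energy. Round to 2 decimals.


gamma_S = 17.9 + 23.3 * cos(55)
= 31.26 mN/m

31.26


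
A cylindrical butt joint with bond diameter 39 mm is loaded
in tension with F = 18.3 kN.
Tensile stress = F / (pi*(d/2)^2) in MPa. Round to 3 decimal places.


Area = pi * (39/2)^2 = 1194.5906 mm^2
Stress = 18.3*1000 / 1194.5906
= 15.319 MPa

15.319


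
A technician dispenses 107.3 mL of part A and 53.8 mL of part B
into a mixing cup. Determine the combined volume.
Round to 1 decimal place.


Combined volume = 107.3 + 53.8
= 161.1 mL

161.1


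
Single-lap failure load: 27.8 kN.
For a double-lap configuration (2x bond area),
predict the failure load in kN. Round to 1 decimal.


Failure load = 27.8 * 2 = 55.6 kN

55.6


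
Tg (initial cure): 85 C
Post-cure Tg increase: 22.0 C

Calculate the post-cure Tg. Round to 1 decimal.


Post-cure Tg = 85 + 22.0 = 107.0 C

107.0


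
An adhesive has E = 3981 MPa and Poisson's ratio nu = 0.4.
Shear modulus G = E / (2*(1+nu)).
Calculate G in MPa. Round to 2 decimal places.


G = 3981 / (2*(1+0.4))
= 3981 / 2.80
= 1421.79 MPa

1421.79


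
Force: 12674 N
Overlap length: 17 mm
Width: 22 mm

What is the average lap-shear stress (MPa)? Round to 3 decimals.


Average shear stress = F / (overlap * width)
= 12674 / (17 * 22)
= 33.888 MPa

33.888


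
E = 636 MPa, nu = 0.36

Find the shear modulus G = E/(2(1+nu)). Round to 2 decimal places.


G = 636 / (2 * 1.36)
= 233.82 MPa

233.82


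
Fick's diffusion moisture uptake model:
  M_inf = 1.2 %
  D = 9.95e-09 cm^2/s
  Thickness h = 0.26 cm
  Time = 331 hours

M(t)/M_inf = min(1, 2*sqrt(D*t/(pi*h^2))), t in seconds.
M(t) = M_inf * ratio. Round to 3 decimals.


t_sec = 331 * 3600 = 1191600
ratio = 2*sqrt(9.95e-09*1191600/(pi*0.26^2))
= min(1, 0.472562)
= 0.472562
M(t) = 1.2 * 0.472562 = 0.567 %

0.567


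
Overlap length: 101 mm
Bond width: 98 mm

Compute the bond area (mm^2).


Bond area = 101 * 98 = 9898 mm^2

9898


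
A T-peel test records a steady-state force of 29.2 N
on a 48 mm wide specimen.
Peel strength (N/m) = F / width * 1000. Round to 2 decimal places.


Peel strength = 29.2 / 48 * 1000
= 608.33 N/m

608.33


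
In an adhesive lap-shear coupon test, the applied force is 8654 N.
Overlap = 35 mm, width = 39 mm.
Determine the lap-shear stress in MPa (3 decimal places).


stress = F / (overlap * width)
= 8654 / (35 * 39)
= 6.340 MPa

6.340


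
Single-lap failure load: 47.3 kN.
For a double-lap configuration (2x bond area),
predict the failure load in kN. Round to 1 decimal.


Failure load = 47.3 * 2 = 94.6 kN

94.6


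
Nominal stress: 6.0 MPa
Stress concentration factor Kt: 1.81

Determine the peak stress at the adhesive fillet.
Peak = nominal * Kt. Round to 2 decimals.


Peak stress = 6.0 * 1.81
= 10.86 MPa

10.86


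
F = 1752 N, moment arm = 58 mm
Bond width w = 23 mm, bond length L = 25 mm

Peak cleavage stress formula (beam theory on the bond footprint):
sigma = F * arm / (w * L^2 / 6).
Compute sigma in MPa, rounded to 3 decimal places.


sigma = (1752 * 58) / (23 * 625 / 6)
= 101616 * 6 / 14375
= 609696 / 14375
= 42.414 MPa

42.414


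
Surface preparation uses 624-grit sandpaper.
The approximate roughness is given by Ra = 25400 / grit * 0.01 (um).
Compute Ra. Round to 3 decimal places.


Ra = 25400 / 624 * 0.01
= 254 / 624
= 0.407 um

0.407


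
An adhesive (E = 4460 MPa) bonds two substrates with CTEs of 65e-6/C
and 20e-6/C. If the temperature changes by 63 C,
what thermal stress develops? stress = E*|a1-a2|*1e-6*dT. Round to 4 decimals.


Stress = 4460 * |65 - 20| * 1e-6 * 63
= 12.6441 MPa

12.6441


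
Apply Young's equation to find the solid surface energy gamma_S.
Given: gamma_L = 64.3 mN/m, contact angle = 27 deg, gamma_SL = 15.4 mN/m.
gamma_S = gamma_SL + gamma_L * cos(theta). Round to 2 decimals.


theta_rad = 27 * pi/180 = 0.471239
gamma_S = 15.4 + 64.3 * cos(0.471239)
= 72.69 mN/m

72.69


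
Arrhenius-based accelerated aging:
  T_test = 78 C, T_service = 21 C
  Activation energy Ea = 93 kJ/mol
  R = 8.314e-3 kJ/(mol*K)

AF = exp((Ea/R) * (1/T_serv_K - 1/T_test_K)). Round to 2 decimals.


T_test_K = 351.15, T_serv_K = 294.15
AF = exp((93/8.314e-3) * (1/294.15 - 1/351.15))
= 479.55

479.55


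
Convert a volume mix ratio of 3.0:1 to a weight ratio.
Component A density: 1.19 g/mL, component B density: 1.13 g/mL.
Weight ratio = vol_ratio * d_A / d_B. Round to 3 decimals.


= 3.0 * 1.19 / 1.13 = 3.159

3.159


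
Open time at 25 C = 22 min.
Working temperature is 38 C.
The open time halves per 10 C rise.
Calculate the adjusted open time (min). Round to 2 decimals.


factor = 2^((38 - 25) / 10) = 2.4623
ot = 22 / 2.4623 = 8.93 min

8.93


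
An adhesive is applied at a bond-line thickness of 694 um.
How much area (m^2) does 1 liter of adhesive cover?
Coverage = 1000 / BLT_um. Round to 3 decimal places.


Coverage = 1000 / 694 = 1.441 m^2

1.441


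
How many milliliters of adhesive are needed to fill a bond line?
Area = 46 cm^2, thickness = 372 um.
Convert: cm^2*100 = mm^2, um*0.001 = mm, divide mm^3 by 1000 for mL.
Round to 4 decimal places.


= (46 * 100) * (372 * 0.001) / 1000
= 1.7112 mL

1.7112


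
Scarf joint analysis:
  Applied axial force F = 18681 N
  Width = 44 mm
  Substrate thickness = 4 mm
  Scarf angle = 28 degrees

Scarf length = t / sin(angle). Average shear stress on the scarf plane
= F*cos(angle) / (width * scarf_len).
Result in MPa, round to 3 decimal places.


Scarf length = 4 / sin(28 deg) = 8.5202 mm
cos(28 deg) = 0.882948
Shear = 18681 * 0.882948 / (44 * 8.5202)
= 43.998 MPa

43.998


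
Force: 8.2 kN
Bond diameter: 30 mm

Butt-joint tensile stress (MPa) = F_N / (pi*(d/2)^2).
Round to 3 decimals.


F_N = 8.2 * 1000 = 8200.0 N
A = pi*(15.0)^2 = 706.8583 mm^2
stress = 8200.0 / 706.8583 = 11.601 MPa

11.601


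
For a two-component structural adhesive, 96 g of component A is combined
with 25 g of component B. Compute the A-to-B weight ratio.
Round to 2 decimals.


Weight ratio A:B = 96 / 25
= 3.84

3.84


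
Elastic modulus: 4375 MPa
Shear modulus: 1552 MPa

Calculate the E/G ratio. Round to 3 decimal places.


E / G = 4375 / 1552 = 2.819

2.819


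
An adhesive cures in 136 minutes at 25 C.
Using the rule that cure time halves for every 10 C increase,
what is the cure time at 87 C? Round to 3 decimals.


Factor = 2^((87 - 25) / 10) = 73.5167
Cure time = 136 / 73.5167
= 1.850 minutes

1.850


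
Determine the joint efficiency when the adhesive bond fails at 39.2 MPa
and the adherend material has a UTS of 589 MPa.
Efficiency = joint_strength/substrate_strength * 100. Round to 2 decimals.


Joint efficiency = 39.2 / 589 * 100
= 6.66%

6.66


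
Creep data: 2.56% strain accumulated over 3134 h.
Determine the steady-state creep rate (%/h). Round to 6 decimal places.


Rate = 2.56 / 3134 = 0.000817 %/h

0.000817


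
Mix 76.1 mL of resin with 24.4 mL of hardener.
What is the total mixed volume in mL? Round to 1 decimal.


Total = 76.1 + 24.4 = 100.5 mL

100.5


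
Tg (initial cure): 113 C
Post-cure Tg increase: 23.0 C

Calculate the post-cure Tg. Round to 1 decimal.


Post-cure Tg = 113 + 23.0 = 136.0 C

136.0


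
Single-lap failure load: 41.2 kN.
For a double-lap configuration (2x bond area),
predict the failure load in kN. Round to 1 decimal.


Failure load = 41.2 * 2 = 82.4 kN

82.4


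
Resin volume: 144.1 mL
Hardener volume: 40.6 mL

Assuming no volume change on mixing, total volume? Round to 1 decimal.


V_total = 144.1 + 40.6 = 184.7 mL

184.7


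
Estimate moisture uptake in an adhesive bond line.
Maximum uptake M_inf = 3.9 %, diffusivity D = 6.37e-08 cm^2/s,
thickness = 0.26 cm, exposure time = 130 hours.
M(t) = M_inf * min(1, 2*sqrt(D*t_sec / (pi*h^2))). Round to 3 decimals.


Convert time: 130 h = 468000 s
ratio = min(1, 2*sqrt(6.37e-08*468000/(pi*0.26^2)))
= 0.749332
M(t) = 3.9 * 0.749332 = 2.922%

2.922


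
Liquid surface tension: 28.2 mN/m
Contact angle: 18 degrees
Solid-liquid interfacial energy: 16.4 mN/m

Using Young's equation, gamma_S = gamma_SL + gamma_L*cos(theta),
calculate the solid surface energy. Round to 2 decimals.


gamma_S = 16.4 + 28.2 * cos(18)
= 43.22 mN/m

43.22


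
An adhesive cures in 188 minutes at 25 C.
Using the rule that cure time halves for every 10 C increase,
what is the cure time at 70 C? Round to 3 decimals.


Factor = 2^((70 - 25) / 10) = 22.6274
Cure time = 188 / 22.6274
= 8.309 minutes

8.309


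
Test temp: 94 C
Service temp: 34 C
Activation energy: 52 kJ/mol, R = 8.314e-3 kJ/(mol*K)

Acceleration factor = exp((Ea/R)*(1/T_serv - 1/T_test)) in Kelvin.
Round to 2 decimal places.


AF = exp((52/0.008314)*(1/307.15 - 1/367.15))
= 27.88

27.88


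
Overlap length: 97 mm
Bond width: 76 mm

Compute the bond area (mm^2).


Bond area = 97 * 76 = 7372 mm^2

7372


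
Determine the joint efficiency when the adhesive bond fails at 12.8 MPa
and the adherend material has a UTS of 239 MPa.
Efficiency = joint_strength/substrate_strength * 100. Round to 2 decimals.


Joint efficiency = 12.8 / 239 * 100
= 5.36%

5.36


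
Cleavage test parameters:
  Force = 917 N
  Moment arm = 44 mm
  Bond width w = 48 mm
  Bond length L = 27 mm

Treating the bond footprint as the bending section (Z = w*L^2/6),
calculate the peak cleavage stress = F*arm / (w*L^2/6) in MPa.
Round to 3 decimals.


M = 917 * 44 = 40348 N*mm
Z = 48 * 27^2 / 6 = 34992 / 6 mm^3
sigma = M / Z = 6 * 40348 / 34992 = 242088 / 34992
= 6.918 MPa

6.918


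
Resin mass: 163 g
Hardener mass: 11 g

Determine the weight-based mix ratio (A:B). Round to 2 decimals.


Ratio = 163 / 11 = 14.82

14.82


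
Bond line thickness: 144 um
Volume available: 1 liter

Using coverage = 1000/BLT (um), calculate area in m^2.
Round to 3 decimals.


1 L = 1e6 mm^3, thickness = 144 um = 0.144 mm
Area = 1e6 / 0.144 mm^2 = (1e6 / 0.144) / 1e6 m^2 = 1000 / 144 m^2
= 6.944 m^2

6.944


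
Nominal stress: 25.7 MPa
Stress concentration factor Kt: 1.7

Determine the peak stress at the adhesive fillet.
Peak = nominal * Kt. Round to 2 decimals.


Peak stress = 25.7 * 1.7
= 43.69 MPa

43.69


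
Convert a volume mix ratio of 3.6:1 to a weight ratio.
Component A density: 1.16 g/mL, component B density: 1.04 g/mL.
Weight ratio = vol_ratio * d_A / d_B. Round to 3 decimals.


= 3.6 * 1.16 / 1.04 = 4.015

4.015


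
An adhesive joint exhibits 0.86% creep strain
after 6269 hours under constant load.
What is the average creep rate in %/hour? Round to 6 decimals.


Creep rate = strain / time
= 0.86 / 6269
= 0.000137 %/h

0.000137


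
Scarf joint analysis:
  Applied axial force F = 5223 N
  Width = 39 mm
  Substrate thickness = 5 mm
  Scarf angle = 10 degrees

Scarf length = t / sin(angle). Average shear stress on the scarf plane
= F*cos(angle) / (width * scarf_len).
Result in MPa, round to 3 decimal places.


Scarf length = 5 / sin(10 deg) = 28.7939 mm
cos(10 deg) = 0.984808
Shear = 5223 * 0.984808 / (39 * 28.7939)
= 4.580 MPa

4.580


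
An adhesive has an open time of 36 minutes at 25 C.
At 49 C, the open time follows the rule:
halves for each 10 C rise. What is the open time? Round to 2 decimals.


Factor = 2^((49-25)/10) = 5.2780
Open time = 36 / 5.2780 = 6.82 min

6.82


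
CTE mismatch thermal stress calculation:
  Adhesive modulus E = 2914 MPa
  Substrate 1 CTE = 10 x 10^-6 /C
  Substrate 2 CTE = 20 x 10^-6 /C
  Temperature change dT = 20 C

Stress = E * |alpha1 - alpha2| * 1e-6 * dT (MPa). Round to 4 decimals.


delta_alpha = |10 - 20| = 10 x 10^-6/C
Stress = 2914 * 10e-6 * 20
= 0.5828 MPa

0.5828


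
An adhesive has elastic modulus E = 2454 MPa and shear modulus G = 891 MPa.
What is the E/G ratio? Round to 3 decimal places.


E/G = 2454 / 891 = 2.754

2.754


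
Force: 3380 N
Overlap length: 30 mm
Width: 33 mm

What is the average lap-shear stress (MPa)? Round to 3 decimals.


Average shear stress = F / (overlap * width)
= 3380 / (30 * 33)
= 3.414 MPa

3.414


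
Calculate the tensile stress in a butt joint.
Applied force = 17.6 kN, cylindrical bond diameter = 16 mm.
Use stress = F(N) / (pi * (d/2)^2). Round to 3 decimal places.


A = pi * 8.0^2 = 201.0619 mm^2
sigma = 17600.0 / 201.0619 = 87.535 MPa

87.535


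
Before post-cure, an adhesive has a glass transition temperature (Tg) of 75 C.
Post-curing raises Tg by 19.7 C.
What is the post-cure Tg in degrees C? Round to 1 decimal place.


Tg_post = Tg_base + delta_Tg
= 75 + 19.7
= 94.7 C

94.7


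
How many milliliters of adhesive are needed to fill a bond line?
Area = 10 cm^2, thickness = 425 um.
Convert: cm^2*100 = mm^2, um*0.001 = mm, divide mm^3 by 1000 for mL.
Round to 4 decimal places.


= (10 * 100) * (425 * 0.001) / 1000
= 0.4250 mL

0.4250


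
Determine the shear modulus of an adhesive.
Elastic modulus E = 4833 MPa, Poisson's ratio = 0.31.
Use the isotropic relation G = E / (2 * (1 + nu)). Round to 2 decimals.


G = 4833 / (2*(1+0.31)) = 4833 / 2.62
= 1844.66 MPa

1844.66


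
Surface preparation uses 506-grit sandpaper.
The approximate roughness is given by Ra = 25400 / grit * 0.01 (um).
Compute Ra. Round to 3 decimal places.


Ra = 25400 / 506 * 0.01
= 254 / 506
= 0.502 um

0.502


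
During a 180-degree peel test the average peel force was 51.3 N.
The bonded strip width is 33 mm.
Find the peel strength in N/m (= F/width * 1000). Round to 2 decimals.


Peel strength = F/width * 1000
= 51.3 / 33 * 1000
= 1554.55 N/m

1554.55


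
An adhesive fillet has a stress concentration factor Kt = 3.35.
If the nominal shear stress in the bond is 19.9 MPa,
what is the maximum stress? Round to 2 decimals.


Max stress = 19.9 * 3.35 = 66.67 MPa

66.67


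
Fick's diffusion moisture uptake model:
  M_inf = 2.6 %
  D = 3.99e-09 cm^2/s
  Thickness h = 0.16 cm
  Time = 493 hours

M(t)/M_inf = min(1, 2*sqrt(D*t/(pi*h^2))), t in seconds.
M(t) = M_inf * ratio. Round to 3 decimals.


t_sec = 493 * 3600 = 1774800
ratio = 2*sqrt(3.99e-09*1774800/(pi*0.16^2))
= min(1, 0.593467)
= 0.593467
M(t) = 2.6 * 0.593467 = 1.543 %

1.543


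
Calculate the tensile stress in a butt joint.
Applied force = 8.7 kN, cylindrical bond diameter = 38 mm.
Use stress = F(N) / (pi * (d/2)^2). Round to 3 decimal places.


A = pi * 19.0^2 = 1134.1149 mm^2
sigma = 8700.0 / 1134.1149 = 7.671 MPa

7.671


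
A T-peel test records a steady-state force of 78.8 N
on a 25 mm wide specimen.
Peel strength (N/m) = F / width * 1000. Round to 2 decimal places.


Peel strength = 78.8 / 25 * 1000
= 3152.00 N/m

3152.00


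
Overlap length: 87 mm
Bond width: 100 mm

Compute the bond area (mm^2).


Bond area = 87 * 100 = 8700 mm^2

8700


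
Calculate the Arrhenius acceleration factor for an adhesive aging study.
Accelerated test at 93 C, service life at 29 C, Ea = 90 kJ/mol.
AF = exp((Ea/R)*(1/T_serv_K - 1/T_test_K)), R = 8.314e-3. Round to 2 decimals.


T_test = 366.15 K, T_serv = 302.15 K
Ea/R = 90 / 0.008314 = 10825.11
AF = exp(10825.11 * (1/302.15 - 1/366.15))
= 524.40

524.40


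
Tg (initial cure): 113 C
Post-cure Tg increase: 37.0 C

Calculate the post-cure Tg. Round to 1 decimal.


Post-cure Tg = 113 + 37.0 = 150.0 C

150.0


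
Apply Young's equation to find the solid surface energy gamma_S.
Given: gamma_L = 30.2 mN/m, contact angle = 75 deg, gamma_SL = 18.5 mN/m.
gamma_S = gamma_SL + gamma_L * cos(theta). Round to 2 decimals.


theta_rad = 75 * pi/180 = 1.308997
gamma_S = 18.5 + 30.2 * cos(1.308997)
= 26.32 mN/m

26.32


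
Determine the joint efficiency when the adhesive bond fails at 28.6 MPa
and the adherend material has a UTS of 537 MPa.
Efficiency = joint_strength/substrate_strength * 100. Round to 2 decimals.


Joint efficiency = 28.6 / 537 * 100
= 5.33%

5.33


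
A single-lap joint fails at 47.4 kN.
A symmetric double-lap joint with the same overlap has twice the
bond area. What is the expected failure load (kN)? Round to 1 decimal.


Double-lap load = 2 * 47.4 = 94.8 kN

94.8


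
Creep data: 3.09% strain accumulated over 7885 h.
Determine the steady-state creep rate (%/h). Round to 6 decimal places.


Rate = 3.09 / 7885 = 0.000392 %/h

0.000392


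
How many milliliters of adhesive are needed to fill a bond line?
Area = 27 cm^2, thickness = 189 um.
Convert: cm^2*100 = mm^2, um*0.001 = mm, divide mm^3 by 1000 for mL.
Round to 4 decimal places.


= (27 * 100) * (189 * 0.001) / 1000
= 0.5103 mL

0.5103


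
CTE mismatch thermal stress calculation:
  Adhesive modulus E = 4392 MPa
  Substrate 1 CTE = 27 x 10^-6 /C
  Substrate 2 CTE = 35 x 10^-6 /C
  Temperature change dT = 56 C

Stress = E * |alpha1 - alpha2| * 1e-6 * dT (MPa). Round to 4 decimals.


delta_alpha = |27 - 35| = 8 x 10^-6/C
Stress = 4392 * 8e-6 * 56
= 1.9676 MPa

1.9676


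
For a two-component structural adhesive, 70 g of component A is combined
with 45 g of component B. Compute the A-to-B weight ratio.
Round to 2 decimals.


Weight ratio A:B = 70 / 45
= 1.56

1.56


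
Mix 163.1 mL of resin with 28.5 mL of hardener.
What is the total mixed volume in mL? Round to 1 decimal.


Total = 163.1 + 28.5 = 191.6 mL

191.6


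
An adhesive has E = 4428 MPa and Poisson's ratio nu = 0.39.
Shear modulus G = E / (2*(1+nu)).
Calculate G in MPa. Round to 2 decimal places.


G = 4428 / (2*(1+0.39))
= 4428 / 2.78
= 1592.81 MPa

1592.81


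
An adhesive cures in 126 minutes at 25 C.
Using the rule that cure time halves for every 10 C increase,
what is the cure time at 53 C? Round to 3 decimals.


Factor = 2^((53 - 25) / 10) = 6.9644
Cure time = 126 / 6.9644
= 18.092 minutes

18.092


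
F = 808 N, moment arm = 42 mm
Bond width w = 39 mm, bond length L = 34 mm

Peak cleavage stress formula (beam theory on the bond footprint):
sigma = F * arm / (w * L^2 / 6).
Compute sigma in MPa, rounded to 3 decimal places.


sigma = (808 * 42) / (39 * 1156 / 6)
= 33936 * 6 / 45084
= 203616 / 45084
= 4.516 MPa

4.516


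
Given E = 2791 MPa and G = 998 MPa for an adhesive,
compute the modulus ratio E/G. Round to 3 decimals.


E/G ratio = 2791 / 998 = 2.797

2.797


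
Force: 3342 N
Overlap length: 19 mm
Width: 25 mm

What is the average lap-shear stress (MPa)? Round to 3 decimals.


Average shear stress = F / (overlap * width)
= 3342 / (19 * 25)
= 7.036 MPa

7.036


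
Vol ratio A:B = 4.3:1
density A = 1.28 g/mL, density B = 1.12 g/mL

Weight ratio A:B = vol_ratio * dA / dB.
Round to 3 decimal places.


Weight ratio = 4.3 * 1.28 / 1.12
= 4.914

4.914


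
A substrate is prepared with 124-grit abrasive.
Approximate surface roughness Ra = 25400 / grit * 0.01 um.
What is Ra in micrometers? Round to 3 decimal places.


Ra = 25400 / 124 * 0.01 = 2.048 um

2.048


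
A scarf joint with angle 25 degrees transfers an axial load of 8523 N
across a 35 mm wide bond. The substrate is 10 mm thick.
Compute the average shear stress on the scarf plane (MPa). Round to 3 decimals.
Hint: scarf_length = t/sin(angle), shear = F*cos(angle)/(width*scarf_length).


scarf_length = 10 / sin(25 deg) = 23.6620 mm
cos(25 deg) = 0.906308
shear stress = 8523 * 0.906308 / (35 * 23.6620)
= 9.327 MPa

9.327


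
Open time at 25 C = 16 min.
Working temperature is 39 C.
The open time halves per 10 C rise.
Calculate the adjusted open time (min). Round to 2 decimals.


factor = 2^((39 - 25) / 10) = 2.6390
ot = 16 / 2.6390 = 6.06 min

6.06


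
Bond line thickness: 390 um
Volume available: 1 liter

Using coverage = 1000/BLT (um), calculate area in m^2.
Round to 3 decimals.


1 L = 1e6 mm^3, thickness = 390 um = 0.39 mm
Area = 1e6 / 0.39 mm^2 = (1e6 / 0.39) / 1e6 m^2 = 1000 / 390 m^2
= 2.564 m^2

2.564


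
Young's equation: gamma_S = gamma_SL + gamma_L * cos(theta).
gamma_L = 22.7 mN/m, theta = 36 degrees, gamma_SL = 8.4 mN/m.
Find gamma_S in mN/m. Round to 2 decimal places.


cos(36 deg) = 0.809017
gamma_S = 8.4 + 22.7 * 0.809017
= 26.76 mN/m

26.76


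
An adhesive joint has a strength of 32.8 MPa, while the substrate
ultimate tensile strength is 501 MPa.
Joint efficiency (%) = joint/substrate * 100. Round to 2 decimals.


Efficiency = 32.8 / 501 * 100
= 6.55%

6.55


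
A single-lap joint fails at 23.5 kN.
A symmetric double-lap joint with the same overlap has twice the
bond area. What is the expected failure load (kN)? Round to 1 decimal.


Double-lap load = 2 * 23.5 = 47.0 kN

47.0


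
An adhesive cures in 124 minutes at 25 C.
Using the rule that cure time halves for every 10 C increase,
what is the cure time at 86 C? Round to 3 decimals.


Factor = 2^((86 - 25) / 10) = 68.5935
Cure time = 124 / 68.5935
= 1.808 minutes

1.808


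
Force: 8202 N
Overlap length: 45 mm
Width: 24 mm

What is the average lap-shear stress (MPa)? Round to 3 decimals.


Average shear stress = F / (overlap * width)
= 8202 / (45 * 24)
= 7.594 MPa

7.594


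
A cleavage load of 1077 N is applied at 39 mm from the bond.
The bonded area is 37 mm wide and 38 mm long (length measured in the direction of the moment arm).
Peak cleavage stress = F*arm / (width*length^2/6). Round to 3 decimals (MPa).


Moment = 1077 * 39 = 42003 N*mm
Section modulus = 37 * 1444 / 6 = 53428 / 6 mm^3
Stress = 42003 / (53428 / 6) = 252018 / 53428
= 4.717 MPa

4.717


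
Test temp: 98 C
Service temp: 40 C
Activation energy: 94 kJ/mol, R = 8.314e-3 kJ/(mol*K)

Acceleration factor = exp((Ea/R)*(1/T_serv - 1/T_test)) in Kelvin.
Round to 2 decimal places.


AF = exp((94/0.008314)*(1/313.15 - 1/371.15))
= 282.07

282.07


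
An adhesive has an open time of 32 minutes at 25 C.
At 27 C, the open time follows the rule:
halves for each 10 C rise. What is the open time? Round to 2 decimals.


Factor = 2^((27-25)/10) = 1.1487
Open time = 32 / 1.1487 = 27.86 min

27.86


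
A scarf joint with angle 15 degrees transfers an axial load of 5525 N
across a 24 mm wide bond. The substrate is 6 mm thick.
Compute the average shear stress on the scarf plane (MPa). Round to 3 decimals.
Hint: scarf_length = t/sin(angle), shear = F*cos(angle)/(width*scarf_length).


scarf_length = 6 / sin(15 deg) = 23.1822 mm
cos(15 deg) = 0.965926
shear stress = 5525 * 0.965926 / (24 * 23.1822)
= 9.592 MPa

9.592


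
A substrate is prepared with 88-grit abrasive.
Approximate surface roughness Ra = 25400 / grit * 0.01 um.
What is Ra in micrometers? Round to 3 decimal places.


Ra = 25400 / 88 * 0.01 = 2.886 um

2.886


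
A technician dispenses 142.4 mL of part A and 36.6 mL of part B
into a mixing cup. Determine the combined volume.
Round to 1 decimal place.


Combined volume = 142.4 + 36.6
= 179.0 mL

179.0


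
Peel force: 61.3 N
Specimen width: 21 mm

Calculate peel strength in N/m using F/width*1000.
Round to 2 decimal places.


Peel strength = 61.3 / 21 * 1000 = 2919.05 N/m

2919.05


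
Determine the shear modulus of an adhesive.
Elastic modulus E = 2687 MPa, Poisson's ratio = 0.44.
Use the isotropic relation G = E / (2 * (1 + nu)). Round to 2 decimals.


G = 2687 / (2*(1+0.44)) = 2687 / 2.88
= 932.99 MPa

932.99


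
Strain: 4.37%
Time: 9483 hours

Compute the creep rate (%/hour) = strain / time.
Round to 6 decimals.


Creep rate = 4.37 / 9483
= 0.000461 %/h

0.000461


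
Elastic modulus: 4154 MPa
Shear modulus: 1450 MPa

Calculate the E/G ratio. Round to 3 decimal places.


E / G = 4154 / 1450 = 2.865

2.865


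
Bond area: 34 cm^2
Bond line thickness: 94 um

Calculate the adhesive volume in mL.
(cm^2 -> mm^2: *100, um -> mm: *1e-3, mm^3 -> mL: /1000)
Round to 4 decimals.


V = 34*100 * 94*1e-3 / 1000
= 0.3196 mL

0.3196


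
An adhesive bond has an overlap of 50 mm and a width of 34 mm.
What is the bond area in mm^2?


Bond area = overlap * width
= 50 * 34
= 1700 mm^2

1700


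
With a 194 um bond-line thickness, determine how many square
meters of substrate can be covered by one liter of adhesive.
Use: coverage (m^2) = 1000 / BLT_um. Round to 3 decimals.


Coverage = 1000 / 194 = 5.155 m^2

5.155


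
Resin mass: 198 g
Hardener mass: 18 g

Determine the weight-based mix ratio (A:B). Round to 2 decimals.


Ratio = 198 / 18 = 11.00

11.00


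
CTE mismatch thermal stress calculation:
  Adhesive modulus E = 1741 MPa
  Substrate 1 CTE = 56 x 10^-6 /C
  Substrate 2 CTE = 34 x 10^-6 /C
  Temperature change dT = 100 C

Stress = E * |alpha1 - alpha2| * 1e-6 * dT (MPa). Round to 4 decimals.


delta_alpha = |56 - 34| = 22 x 10^-6/C
Stress = 1741 * 22e-6 * 100
= 3.8302 MPa

3.8302


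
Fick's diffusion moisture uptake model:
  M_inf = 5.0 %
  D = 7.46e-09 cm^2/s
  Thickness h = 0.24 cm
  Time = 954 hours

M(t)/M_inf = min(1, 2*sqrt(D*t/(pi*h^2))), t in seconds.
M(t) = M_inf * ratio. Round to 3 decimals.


t_sec = 954 * 3600 = 3434400
ratio = 2*sqrt(7.46e-09*3434400/(pi*0.24^2))
= min(1, 0.752556)
= 0.752556
M(t) = 5.0 * 0.752556 = 3.763 %

3.763


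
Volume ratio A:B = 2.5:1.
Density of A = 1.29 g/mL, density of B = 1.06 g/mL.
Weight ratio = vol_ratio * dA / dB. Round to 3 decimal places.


Wt ratio = 2.5 * 1.29 / 1.06
= 3.042

3.042


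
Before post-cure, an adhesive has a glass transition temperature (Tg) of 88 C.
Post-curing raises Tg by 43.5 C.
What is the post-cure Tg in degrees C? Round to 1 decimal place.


Tg_post = Tg_base + delta_Tg
= 88 + 43.5
= 131.5 C

131.5


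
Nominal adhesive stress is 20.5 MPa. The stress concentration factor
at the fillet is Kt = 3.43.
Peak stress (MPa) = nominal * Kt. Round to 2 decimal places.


Peak = 20.5 * 3.43 = 70.32 MPa

70.32


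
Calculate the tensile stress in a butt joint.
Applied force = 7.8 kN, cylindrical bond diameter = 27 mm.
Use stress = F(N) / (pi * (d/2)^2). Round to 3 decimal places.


A = pi * 13.5^2 = 572.5553 mm^2
sigma = 7800.0 / 572.5553 = 13.623 MPa

13.623


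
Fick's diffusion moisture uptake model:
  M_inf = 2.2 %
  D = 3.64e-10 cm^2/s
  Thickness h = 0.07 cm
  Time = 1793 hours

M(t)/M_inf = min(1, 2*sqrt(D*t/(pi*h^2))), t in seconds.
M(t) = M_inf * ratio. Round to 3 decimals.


t_sec = 1793 * 3600 = 6454800
ratio = 2*sqrt(3.64e-10*6454800/(pi*0.07^2))
= min(1, 0.781356)
= 0.781356
M(t) = 2.2 * 0.781356 = 1.719 %

1.719


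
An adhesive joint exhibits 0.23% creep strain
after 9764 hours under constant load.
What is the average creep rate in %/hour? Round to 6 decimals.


Creep rate = strain / time
= 0.23 / 9764
= 0.000024 %/h

0.000024


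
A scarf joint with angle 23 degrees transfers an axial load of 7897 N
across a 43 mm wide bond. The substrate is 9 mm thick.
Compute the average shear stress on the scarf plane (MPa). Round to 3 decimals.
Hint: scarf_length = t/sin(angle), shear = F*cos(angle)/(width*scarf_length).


scarf_length = 9 / sin(23 deg) = 23.0337 mm
cos(23 deg) = 0.920505
shear stress = 7897 * 0.920505 / (43 * 23.0337)
= 7.339 MPa

7.339


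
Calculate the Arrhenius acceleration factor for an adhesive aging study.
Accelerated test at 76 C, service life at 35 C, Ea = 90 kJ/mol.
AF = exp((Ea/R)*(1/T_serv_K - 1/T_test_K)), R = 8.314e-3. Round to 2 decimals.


T_test = 349.15 K, T_serv = 308.15 K
Ea/R = 90 / 0.008314 = 10825.11
AF = exp(10825.11 * (1/308.15 - 1/349.15))
= 61.88

61.88


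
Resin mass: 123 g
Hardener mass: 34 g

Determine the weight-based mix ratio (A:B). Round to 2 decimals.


Ratio = 123 / 34 = 3.62

3.62


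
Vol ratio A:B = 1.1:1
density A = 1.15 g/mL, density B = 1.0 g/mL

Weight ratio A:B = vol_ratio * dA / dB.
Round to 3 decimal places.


Weight ratio = 1.1 * 1.15 / 1.0
= 1.265

1.265


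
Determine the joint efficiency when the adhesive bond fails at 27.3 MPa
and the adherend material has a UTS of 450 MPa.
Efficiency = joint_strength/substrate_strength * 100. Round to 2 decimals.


Joint efficiency = 27.3 / 450 * 100
= 6.07%

6.07


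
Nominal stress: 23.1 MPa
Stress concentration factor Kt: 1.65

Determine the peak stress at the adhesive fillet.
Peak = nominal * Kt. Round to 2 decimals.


Peak stress = 23.1 * 1.65
= 38.12 MPa

38.12


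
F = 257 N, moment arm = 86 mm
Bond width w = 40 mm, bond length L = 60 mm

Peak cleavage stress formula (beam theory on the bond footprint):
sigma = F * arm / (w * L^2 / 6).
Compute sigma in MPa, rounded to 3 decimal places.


sigma = (257 * 86) / (40 * 3600 / 6)
= 22102 * 6 / 144000
= 132612 / 144000
= 0.921 MPa

0.921


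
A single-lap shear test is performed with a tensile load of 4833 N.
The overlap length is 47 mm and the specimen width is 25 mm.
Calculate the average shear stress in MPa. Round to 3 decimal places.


Shear stress = F / (overlap * width)
= 4833 / (47 * 25)
= 4833 / 1175
= 4.113 MPa

4.113


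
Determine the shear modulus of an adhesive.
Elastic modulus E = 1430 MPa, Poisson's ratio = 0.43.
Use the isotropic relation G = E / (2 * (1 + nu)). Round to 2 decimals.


G = 1430 / (2*(1+0.43)) = 1430 / 2.86
= 500.00 MPa

500.00


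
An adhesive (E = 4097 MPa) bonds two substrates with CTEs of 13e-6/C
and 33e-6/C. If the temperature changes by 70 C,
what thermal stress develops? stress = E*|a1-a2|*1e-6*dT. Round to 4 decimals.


Stress = 4097 * |13 - 33| * 1e-6 * 70
= 5.7358 MPa

5.7358


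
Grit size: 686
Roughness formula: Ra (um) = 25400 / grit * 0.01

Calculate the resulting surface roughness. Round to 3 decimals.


Ra = 25400 / 686 * 0.01
= 0.370 um

0.370


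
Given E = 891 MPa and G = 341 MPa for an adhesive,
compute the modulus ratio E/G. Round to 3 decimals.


E/G ratio = 891 / 341 = 2.613

2.613


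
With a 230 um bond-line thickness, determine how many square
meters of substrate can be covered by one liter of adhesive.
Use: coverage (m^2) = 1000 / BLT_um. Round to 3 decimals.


Coverage = 1000 / 230 = 4.348 m^2

4.348


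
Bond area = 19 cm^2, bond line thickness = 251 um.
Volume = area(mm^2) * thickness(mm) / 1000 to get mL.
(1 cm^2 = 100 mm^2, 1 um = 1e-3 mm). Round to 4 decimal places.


area_mm2 = 19 * 100 = 1900
blt_mm = 251 * 1e-3 = 0.251
vol_mm3 = 1900 * 0.251 = 476.9
vol_mL = 476.9 / 1000 = 0.4769 mL

0.4769


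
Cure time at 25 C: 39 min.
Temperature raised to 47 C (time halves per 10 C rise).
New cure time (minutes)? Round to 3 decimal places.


Acceleration factor = 2^(22/10) = 4.5948
New time = 39 / 4.5948 = 8.488 min

8.488


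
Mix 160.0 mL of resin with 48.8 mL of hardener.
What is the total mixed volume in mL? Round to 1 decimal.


Total = 160.0 + 48.8 = 208.8 mL

208.8


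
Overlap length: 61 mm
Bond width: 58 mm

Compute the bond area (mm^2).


Bond area = 61 * 58 = 3538 mm^2

3538


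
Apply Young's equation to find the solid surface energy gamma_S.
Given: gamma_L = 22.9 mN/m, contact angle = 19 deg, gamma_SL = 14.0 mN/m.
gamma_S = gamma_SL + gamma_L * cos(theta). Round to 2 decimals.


theta_rad = 19 * pi/180 = 0.331613
gamma_S = 14.0 + 22.9 * cos(0.331613)
= 35.65 mN/m

35.65


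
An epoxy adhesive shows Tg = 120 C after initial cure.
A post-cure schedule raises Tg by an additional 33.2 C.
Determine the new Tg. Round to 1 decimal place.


New Tg = 120 + 33.2
= 153.2 C

153.2


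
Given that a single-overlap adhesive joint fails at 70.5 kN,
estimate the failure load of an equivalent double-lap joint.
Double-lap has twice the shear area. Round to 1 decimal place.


Double-lap factor = 2
Expected load = 70.5 * 2 = 141.0 kN

141.0


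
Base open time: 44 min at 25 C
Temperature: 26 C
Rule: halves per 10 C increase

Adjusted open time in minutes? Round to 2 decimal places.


Acceleration = 2^((26-25)/10) = 1.0718
Open time = 44 / 1.0718 = 41.05 min

41.05


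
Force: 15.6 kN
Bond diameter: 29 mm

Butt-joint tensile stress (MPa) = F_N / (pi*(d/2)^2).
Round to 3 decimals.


F_N = 15.6 * 1000 = 15600.0 N
A = pi*(14.5)^2 = 660.5199 mm^2
stress = 15600.0 / 660.5199 = 23.618 MPa

23.618


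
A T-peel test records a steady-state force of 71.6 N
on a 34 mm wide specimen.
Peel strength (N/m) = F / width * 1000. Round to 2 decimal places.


Peel strength = 71.6 / 34 * 1000
= 2105.88 N/m

2105.88


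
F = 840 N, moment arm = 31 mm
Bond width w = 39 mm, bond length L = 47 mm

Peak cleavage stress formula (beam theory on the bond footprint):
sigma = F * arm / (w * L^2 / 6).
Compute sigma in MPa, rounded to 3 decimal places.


sigma = (840 * 31) / (39 * 2209 / 6)
= 26040 * 6 / 86151
= 156240 / 86151
= 1.814 MPa

1.814


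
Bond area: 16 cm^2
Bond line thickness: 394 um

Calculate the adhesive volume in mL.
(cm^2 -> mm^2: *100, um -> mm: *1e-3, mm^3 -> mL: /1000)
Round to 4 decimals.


V = 16*100 * 394*1e-3 / 1000
= 0.6304 mL

0.6304


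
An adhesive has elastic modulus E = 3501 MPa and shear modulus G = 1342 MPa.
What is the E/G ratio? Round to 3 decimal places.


E/G = 3501 / 1342 = 2.609

2.609


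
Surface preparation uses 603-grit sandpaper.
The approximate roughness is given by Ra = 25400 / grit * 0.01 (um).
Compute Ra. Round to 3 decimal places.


Ra = 25400 / 603 * 0.01
= 254 / 603
= 0.421 um

0.421


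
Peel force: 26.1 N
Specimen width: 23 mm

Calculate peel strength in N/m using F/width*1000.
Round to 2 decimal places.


Peel strength = 26.1 / 23 * 1000 = 1134.78 N/m

1134.78


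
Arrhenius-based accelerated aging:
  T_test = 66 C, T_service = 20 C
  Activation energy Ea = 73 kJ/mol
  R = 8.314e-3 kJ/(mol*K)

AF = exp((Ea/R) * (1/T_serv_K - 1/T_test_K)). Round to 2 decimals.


T_test_K = 339.15, T_serv_K = 293.15
AF = exp((73/8.314e-3) * (1/293.15 - 1/339.15))
= 58.12

58.12


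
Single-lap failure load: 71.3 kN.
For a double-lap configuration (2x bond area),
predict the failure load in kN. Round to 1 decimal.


Failure load = 71.3 * 2 = 142.6 kN

142.6


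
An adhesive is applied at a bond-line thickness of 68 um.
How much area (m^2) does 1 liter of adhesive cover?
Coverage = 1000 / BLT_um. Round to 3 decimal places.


Coverage = 1000 / 68 = 14.706 m^2

14.706


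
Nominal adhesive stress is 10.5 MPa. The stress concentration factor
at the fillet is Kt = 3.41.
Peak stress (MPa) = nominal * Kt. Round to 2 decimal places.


Peak = 10.5 * 3.41 = 35.81 MPa

35.81


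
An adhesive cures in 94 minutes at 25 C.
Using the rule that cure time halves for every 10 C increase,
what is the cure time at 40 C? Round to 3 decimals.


Factor = 2^((40 - 25) / 10) = 2.8284
Cure time = 94 / 2.8284
= 33.234 minutes

33.234


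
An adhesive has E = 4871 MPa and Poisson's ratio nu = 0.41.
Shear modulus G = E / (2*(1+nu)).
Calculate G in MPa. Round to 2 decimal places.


G = 4871 / (2*(1+0.41))
= 4871 / 2.82
= 1727.30 MPa

1727.30


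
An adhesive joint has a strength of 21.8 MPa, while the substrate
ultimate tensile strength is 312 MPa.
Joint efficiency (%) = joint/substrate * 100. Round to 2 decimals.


Efficiency = 21.8 / 312 * 100
= 6.99%

6.99


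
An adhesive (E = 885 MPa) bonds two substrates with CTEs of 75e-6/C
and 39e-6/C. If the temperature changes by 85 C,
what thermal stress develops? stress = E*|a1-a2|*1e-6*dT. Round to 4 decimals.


Stress = 885 * |75 - 39| * 1e-6 * 85
= 2.7081 MPa

2.7081


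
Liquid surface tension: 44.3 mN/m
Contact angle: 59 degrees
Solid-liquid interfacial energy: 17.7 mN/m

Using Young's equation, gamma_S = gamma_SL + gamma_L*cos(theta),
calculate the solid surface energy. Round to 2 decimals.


gamma_S = 17.7 + 44.3 * cos(59)
= 40.52 mN/m

40.52


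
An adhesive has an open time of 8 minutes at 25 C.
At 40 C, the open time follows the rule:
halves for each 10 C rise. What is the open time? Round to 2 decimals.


Factor = 2^((40-25)/10) = 2.8284
Open time = 8 / 2.8284 = 2.83 min

2.83


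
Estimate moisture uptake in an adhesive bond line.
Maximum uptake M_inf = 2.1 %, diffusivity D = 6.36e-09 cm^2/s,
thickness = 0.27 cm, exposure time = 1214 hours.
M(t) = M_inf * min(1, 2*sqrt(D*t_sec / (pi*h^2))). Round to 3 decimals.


Convert time: 1214 h = 4370400 s
ratio = min(1, 2*sqrt(6.36e-09*4370400/(pi*0.27^2)))
= 0.696756
M(t) = 2.1 * 0.696756 = 1.463%

1.463


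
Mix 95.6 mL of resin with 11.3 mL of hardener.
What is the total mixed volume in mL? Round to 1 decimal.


Total = 95.6 + 11.3 = 106.9 mL

106.9


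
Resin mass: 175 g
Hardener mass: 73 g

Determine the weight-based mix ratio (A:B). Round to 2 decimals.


Ratio = 175 / 73 = 2.40

2.40


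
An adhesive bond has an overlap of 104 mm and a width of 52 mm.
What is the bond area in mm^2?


Bond area = overlap * width
= 104 * 52
= 5408 mm^2

5408


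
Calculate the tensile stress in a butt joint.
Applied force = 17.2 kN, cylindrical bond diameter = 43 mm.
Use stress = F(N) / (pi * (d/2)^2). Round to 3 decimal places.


A = pi * 21.5^2 = 1452.2012 mm^2
sigma = 17200.0 / 1452.2012 = 11.844 MPa

11.844


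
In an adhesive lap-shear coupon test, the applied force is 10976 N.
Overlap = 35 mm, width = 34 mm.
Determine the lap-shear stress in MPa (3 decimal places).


stress = F / (overlap * width)
= 10976 / (35 * 34)
= 9.224 MPa

9.224


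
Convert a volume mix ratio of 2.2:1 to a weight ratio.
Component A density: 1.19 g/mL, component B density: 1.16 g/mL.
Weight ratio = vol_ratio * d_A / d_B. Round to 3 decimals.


= 2.2 * 1.19 / 1.16 = 2.257

2.257


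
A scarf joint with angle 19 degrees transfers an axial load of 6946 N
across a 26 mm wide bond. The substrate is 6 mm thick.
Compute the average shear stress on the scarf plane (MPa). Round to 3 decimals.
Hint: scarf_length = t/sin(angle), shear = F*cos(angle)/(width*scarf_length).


scarf_length = 6 / sin(19 deg) = 18.4293 mm
cos(19 deg) = 0.945519
shear stress = 6946 * 0.945519 / (26 * 18.4293)
= 13.706 MPa

13.706


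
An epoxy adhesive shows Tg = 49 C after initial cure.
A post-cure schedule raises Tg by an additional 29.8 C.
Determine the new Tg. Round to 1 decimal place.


New Tg = 49 + 29.8
= 78.8 C

78.8


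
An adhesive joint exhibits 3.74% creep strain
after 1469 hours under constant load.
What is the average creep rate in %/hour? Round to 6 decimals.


Creep rate = strain / time
= 3.74 / 1469
= 0.002546 %/h

0.002546


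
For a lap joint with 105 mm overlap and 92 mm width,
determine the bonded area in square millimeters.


Area = 105 * 92 = 9660 mm^2

9660


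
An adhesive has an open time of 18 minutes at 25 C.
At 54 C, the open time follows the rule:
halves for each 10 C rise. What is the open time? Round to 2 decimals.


Factor = 2^((54-25)/10) = 7.4643
Open time = 18 / 7.4643 = 2.41 min

2.41


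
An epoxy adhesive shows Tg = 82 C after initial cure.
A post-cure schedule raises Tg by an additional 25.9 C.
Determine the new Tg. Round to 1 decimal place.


New Tg = 82 + 25.9
= 107.9 C

107.9


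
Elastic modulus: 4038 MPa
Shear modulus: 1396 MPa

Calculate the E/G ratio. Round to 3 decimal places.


E / G = 4038 / 1396 = 2.893

2.893
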